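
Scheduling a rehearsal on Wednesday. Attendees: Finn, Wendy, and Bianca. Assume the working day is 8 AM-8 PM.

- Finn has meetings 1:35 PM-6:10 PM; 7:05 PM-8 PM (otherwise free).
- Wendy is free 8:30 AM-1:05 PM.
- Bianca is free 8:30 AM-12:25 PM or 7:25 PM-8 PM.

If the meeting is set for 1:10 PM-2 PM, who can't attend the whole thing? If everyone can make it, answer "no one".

Bianca, Finn, Wendy

Finn free: 08:00-13:35, 18:10-19:05 (invert busy blocks within the working day).
Wendy free: 08:30-13:05.
Bianca free: 08:30-12:25, 19:25-20:00.
Finn: not fully free for 13:10-14:00. Wendy: not fully free for 13:10-14:00. Bianca: not fully free for 13:10-14:00.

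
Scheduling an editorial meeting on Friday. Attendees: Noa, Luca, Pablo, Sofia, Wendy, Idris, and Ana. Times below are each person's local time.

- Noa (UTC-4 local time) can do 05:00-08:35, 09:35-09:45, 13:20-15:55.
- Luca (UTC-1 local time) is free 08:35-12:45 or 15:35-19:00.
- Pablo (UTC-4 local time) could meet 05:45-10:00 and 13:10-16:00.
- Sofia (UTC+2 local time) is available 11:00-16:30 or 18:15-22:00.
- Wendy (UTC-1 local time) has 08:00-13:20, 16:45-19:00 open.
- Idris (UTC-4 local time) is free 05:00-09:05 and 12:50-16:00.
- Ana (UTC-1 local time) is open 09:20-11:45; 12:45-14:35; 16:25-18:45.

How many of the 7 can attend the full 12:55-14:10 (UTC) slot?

Noa in UTC: 09:00-12:35, 13:35-13:45, 17:20-19:55 (add 4h to convert from UTC-4).
Luca in UTC: 09:35-13:45, 16:35-20:00 (add 1h to convert from UTC-1).
Pablo in UTC: 09:45-14:00, 17:10-20:00 (add 4h to convert from UTC-4).
Sofia in UTC: 09:00-14:30, 16:15-20:00 (subtract 2h to convert from UTC+2).
Wendy in UTC: 09:00-14:20, 17:45-20:00 (add 1h to convert from UTC-1).
Idris in UTC: 09:00-13:05, 16:50-20:00 (add 4h to convert from UTC-4).
Ana in UTC: 10:20-12:45, 13:45-15:35, 17:25-19:45 (add 1h to convert from UTC-1).
Sofia and Wendy can make the full 12:55-14:10 slot — that's 2.

2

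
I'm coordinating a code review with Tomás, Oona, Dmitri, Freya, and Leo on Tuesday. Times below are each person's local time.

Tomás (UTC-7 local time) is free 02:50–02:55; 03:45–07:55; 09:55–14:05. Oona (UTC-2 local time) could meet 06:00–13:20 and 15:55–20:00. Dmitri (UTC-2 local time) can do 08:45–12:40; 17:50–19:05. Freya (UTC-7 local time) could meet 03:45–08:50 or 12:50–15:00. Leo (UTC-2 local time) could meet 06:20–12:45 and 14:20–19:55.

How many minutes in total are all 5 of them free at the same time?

310

Tomás in UTC: 09:50-09:55, 10:45-14:55, 16:55-21:05 (add 7h to convert from UTC-7).
Oona in UTC: 08:00-15:20, 17:55-22:00 (add 2h to convert from UTC-2).
Dmitri in UTC: 10:45-14:40, 19:50-21:05 (add 2h to convert from UTC-2).
Freya in UTC: 10:45-15:50, 19:50-22:00 (add 7h to convert from UTC-7).
Leo in UTC: 08:20-14:45, 16:20-21:55 (add 2h to convert from UTC-2).
Tomás ∩ Oona: 09:50-09:55, 10:45-14:55, 17:55-21:05.
Tomás ∩ Oona ∩ Dmitri: 10:45-14:40, 19:50-21:05.
Tomás ∩ Oona ∩ Dmitri ∩ Freya: 10:45-14:40, 19:50-21:05.
Tomás ∩ Oona ∩ Dmitri ∩ Freya ∩ Leo: 10:45-14:40, 19:50-21:05.
Summing the common windows: 235 + 75 = 310 minutes.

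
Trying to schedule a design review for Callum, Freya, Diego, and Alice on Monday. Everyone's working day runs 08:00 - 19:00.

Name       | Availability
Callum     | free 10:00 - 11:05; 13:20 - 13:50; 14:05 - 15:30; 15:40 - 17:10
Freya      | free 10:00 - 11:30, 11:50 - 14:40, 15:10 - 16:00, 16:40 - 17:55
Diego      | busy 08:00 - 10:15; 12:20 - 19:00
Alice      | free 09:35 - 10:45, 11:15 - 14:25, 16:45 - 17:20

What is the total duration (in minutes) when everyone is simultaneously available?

Callum free: 10:00-11:05, 13:20-13:50, 14:05-15:30, 15:40-17:10.
Freya free: 10:00-11:30, 11:50-14:40, 15:10-16:00, 16:40-17:55.
Diego free: 10:15-12:20 (invert busy blocks within the working day).
Alice free: 09:35-10:45, 11:15-14:25, 16:45-17:20.
Callum ∩ Freya: 10:00-11:05, 13:20-13:50, 14:05-14:40, 15:10-15:30, 15:40-16:00, 16:40-17:10.
Callum ∩ Freya ∩ Diego: 10:15-11:05.
Callum ∩ Freya ∩ Diego ∩ Alice: 10:15-10:45.
That's a single block of 30 minutes.

30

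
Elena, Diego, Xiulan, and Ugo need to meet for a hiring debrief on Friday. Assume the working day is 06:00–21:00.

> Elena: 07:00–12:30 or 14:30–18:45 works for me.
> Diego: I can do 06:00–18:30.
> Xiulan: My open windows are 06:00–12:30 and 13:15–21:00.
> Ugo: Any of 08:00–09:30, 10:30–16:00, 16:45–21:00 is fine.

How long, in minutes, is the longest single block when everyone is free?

Elena ∩ Diego: 07:00-12:30, 14:30-18:30.
Elena ∩ Diego ∩ Xiulan: 07:00-12:30, 14:30-18:30.
Elena ∩ Diego ∩ Xiulan ∩ Ugo: 08:00-09:30, 10:30-12:30, 14:30-16:00, 16:45-18:30.
The longest is 10:30-12:30 at 120 minutes.

120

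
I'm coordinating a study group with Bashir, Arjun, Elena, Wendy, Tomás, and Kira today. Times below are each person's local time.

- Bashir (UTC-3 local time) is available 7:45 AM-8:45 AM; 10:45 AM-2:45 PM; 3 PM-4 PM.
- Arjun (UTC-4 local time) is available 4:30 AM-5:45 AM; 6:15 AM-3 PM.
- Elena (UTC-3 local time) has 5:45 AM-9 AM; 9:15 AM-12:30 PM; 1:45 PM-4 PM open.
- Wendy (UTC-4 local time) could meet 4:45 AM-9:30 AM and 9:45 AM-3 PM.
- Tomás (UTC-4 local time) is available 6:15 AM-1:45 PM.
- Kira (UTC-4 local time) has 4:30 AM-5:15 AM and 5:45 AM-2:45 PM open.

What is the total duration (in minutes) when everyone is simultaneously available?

Bashir in UTC: 10:45-11:45, 13:45-17:45, 18:00-19:00 (add 3h to convert from UTC-3).
Arjun in UTC: 08:30-09:45, 10:15-19:00 (add 4h to convert from UTC-4).
Elena in UTC: 08:45-12:00, 12:15-15:30, 16:45-19:00 (add 3h to convert from UTC-3).
Wendy in UTC: 08:45-13:30, 13:45-19:00 (add 4h to convert from UTC-4).
Tomás in UTC: 10:15-17:45 (add 4h to convert from UTC-4).
Kira in UTC: 08:30-09:15, 09:45-18:45 (add 4h to convert from UTC-4).
Bashir ∩ Arjun: 10:45-11:45, 13:45-17:45, 18:00-19:00.
Bashir ∩ Arjun ∩ Elena: 10:45-11:45, 13:45-15:30, 16:45-17:45, 18:00-19:00.
Bashir ∩ Arjun ∩ Elena ∩ Wendy: 10:45-11:45, 13:45-15:30, 16:45-17:45, 18:00-19:00.
Bashir ∩ Arjun ∩ Elena ∩ Wendy ∩ Tomás: 10:45-11:45, 13:45-15:30, 16:45-17:45.
Bashir ∩ Arjun ∩ Elena ∩ Wendy ∩ Tomás ∩ Kira: 10:45-11:45, 13:45-15:30, 16:45-17:45.
Those are the intersection windows.
Summing the common windows: 60 + 105 + 60 = 225 minutes.

225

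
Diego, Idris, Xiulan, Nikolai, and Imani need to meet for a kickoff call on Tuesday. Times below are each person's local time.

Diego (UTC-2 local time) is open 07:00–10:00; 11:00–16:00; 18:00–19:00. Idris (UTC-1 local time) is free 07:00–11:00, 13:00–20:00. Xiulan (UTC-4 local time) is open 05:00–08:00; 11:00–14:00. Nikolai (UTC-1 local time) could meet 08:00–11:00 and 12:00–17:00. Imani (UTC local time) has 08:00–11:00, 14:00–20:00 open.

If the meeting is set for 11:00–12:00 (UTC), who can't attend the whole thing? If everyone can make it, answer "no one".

Diego in UTC: 09:00-12:00, 13:00-18:00, 20:00-21:00 (add 2h to convert from UTC-2).
Idris in UTC: 08:00-12:00, 14:00-21:00 (add 1h to convert from UTC-1).
Xiulan in UTC: 09:00-12:00, 15:00-18:00 (add 4h to convert from UTC-4).
Nikolai in UTC: 09:00-12:00, 13:00-18:00 (add 1h to convert from UTC-1).
Imani in UTC: 08:00-11:00, 14:00-20:00.
Diego: free for 11:00-12:00. Idris: free for 11:00-12:00. Xiulan: free for 11:00-12:00. Nikolai: free for 11:00-12:00. Imani: not fully free for 11:00-12:00.

Imani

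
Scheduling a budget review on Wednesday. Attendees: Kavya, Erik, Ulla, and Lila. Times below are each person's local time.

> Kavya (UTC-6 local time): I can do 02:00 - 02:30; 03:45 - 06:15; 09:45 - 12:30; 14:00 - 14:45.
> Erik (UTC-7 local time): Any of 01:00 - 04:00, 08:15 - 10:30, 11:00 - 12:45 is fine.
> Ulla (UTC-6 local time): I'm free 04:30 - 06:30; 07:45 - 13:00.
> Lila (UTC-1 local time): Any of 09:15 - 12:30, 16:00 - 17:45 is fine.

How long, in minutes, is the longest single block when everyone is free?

30

Kavya in UTC: 08:00-08:30, 09:45-12:15, 15:45-18:30, 20:00-20:45 (add 6h to convert from UTC-6).
Erik in UTC: 08:00-11:00, 15:15-17:30, 18:00-19:45 (add 7h to convert from UTC-7).
Ulla in UTC: 10:30-12:30, 13:45-19:00 (add 6h to convert from UTC-6).
Lila in UTC: 10:15-13:30, 17:00-18:45 (add 1h to convert from UTC-1).
Kavya ∩ Erik: 08:00-08:30, 09:45-11:00, 15:45-17:30, 18:00-18:30.
Kavya ∩ Erik ∩ Ulla: 10:30-11:00, 15:45-17:30, 18:00-18:30.
Kavya ∩ Erik ∩ Ulla ∩ Lila: 10:30-11:00, 17:00-17:30, 18:00-18:30.
The longest is 10:30-11:00 at 30 minutes.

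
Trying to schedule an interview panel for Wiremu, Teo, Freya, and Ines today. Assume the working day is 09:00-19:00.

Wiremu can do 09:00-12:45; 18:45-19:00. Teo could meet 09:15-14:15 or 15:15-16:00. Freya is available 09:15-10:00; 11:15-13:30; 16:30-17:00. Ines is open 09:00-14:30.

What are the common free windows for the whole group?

09:15-10:00, 11:15-12:45

Wiremu ∩ Teo: 09:15-12:45.
Wiremu ∩ Teo ∩ Freya: 09:15-10:00, 11:15-12:45.
Wiremu ∩ Teo ∩ Freya ∩ Ines: 09:15-10:00, 11:15-12:45.
So the common availability across everyone is 09:15-10:00, 11:15-12:45.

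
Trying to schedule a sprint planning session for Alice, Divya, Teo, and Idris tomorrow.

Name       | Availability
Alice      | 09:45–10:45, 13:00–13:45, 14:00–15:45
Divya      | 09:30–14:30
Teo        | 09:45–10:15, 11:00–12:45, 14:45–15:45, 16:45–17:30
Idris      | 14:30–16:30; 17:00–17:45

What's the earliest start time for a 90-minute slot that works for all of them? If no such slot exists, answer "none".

none

Alice ∩ Divya: 09:45-10:45, 13:00-13:45, 14:00-14:30.
Alice ∩ Divya ∩ Teo: 09:45-10:15.
Alice ∩ Divya ∩ Teo ∩ Idris: ∅.
There is no time when everyone is free.
No common window is at least 90 minutes long.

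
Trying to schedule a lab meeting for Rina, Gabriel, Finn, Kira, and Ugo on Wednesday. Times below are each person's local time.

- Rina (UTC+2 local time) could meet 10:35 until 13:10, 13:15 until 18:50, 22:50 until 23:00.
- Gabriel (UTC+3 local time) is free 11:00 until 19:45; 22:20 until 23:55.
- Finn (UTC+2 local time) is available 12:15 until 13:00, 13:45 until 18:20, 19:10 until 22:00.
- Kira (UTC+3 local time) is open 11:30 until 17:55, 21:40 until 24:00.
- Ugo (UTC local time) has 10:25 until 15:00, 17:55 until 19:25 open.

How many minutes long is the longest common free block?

Rina in UTC: 08:35-11:10, 11:15-16:50, 20:50-21:00 (subtract 2h to convert from UTC+2).
Gabriel in UTC: 08:00-16:45, 19:20-20:55 (subtract 3h to convert from UTC+3).
Finn in UTC: 10:15-11:00, 11:45-16:20, 17:10-20:00 (subtract 2h to convert from UTC+2).
Kira in UTC: 08:30-14:55, 18:40-21:00 (subtract 3h to convert from UTC+3).
Ugo in UTC: 10:25-15:00, 17:55-19:25.
Rina ∩ Gabriel: 08:35-11:10, 11:15-16:45, 20:50-20:55.
Rina ∩ Gabriel ∩ Finn: 10:15-11:00, 11:45-16:20.
Rina ∩ Gabriel ∩ Finn ∩ Kira: 10:15-11:00, 11:45-14:55.
Rina ∩ Gabriel ∩ Finn ∩ Kira ∩ Ugo: 10:25-11:00, 11:45-14:55.
Those are the intersection windows.
The longest is 11:45-14:55 at 190 minutes.

190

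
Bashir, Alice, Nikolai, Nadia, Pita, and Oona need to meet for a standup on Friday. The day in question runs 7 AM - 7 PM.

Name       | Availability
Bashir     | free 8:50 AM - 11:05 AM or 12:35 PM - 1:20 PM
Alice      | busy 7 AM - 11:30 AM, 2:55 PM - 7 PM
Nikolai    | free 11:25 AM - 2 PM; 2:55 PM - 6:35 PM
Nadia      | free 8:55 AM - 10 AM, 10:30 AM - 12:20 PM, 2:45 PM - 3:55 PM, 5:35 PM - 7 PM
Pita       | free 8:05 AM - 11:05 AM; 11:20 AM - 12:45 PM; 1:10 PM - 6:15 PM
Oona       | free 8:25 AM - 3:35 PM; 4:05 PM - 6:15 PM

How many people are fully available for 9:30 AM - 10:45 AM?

Bashir free: 08:50-11:05, 12:35-13:20.
Alice free: 11:30-14:55 (invert busy blocks within the working day).
Nikolai free: 11:25-14:00, 14:55-18:35.
Nadia free: 08:55-10:00, 10:30-12:20, 14:45-15:55, 17:35-19:00.
Pita free: 08:05-11:05, 11:20-12:45, 13:10-18:15.
Oona free: 08:25-15:35, 16:05-18:15.
Bashir, Pita, and Oona can make the full 09:30-10:45 slot — that's 3.

3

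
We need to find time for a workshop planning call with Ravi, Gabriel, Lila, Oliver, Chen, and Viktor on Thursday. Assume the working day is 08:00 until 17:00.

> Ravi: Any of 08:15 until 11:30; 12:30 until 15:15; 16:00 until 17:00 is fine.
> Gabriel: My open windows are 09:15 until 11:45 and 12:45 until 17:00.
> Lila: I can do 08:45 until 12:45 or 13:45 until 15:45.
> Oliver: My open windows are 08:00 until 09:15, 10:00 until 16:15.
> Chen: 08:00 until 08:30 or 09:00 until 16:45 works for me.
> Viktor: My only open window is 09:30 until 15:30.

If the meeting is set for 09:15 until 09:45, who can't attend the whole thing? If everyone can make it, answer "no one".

Ravi: free for 09:15-09:45. Gabriel: free for 09:15-09:45. Lila: free for 09:15-09:45. Oliver: not fully free for 09:15-09:45. Chen: free for 09:15-09:45. Viktor: not fully free for 09:15-09:45.

Oliver, Viktor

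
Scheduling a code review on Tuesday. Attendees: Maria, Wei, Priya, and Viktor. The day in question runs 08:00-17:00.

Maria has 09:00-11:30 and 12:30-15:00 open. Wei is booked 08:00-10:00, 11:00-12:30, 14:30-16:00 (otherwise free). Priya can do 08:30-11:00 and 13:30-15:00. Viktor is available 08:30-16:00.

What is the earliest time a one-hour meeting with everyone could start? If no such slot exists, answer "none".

10:00

Maria free: 09:00-11:30, 12:30-15:00.
Wei free: 10:00-11:00, 12:30-14:30, 16:00-17:00 (invert busy blocks within the working day).
Priya free: 08:30-11:00, 13:30-15:00.
Viktor free: 08:30-16:00.
Maria ∩ Wei: 10:00-11:00, 12:30-14:30.
Maria ∩ Wei ∩ Priya: 10:00-11:00, 13:30-14:30.
Maria ∩ Wei ∩ Priya ∩ Viktor: 10:00-11:00, 13:30-14:30.
So the common availability across everyone is 10:00-11:00, 13:30-14:30.
The first common window of at least 60 minutes is 10:00-11:00, so the earliest start is 10:00.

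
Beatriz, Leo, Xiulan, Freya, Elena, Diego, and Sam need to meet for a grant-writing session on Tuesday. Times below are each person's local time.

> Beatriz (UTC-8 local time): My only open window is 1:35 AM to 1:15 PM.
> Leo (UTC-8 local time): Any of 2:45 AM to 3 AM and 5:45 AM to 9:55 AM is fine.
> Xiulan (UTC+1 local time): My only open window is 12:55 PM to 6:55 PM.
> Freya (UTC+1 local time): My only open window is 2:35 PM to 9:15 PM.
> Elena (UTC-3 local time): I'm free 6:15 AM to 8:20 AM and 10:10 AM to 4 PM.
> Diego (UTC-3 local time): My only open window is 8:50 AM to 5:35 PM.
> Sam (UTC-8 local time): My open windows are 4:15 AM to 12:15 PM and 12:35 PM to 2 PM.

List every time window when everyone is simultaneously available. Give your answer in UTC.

Beatriz in UTC: 09:35-21:15 (add 8h to convert from UTC-8).
Leo in UTC: 10:45-11:00, 13:45-17:55 (add 8h to convert from UTC-8).
Xiulan in UTC: 11:55-17:55 (subtract 1h to convert from UTC+1).
Freya in UTC: 13:35-20:15 (subtract 1h to convert from UTC+1).
Elena in UTC: 09:15-11:20, 13:10-19:00 (add 3h to convert from UTC-3).
Diego in UTC: 11:50-20:35 (add 3h to convert from UTC-3).
Sam in UTC: 12:15-20:15, 20:35-22:00 (add 8h to convert from UTC-8).
Beatriz ∩ Leo: 10:45-11:00, 13:45-17:55.
Beatriz ∩ Leo ∩ Xiulan: 13:45-17:55.
Beatriz ∩ Leo ∩ Xiulan ∩ Freya: 13:45-17:55.
Beatriz ∩ Leo ∩ Xiulan ∩ Freya ∩ Elena: 13:45-17:55.
Beatriz ∩ Leo ∩ Xiulan ∩ Freya ∩ Elena ∩ Diego: 13:45-17:55.
Beatriz ∩ Leo ∩ Xiulan ∩ Freya ∩ Elena ∩ Diego ∩ Sam: 13:45-17:55.

13:45-17:55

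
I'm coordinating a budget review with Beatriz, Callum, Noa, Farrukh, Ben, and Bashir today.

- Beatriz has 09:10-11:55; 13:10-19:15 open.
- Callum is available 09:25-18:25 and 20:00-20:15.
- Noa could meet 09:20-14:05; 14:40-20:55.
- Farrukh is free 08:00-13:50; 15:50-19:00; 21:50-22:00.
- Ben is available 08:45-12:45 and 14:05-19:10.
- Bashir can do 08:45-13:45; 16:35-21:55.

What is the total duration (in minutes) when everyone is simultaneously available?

Beatriz ∩ Callum: 09:25-11:55, 13:10-18:25.
Beatriz ∩ Callum ∩ Noa: 09:25-11:55, 13:10-14:05, 14:40-18:25.
Beatriz ∩ Callum ∩ Noa ∩ Farrukh: 09:25-11:55, 13:10-13:50, 15:50-18:25.
Beatriz ∩ Callum ∩ Noa ∩ Farrukh ∩ Ben: 09:25-11:55, 15:50-18:25.
Beatriz ∩ Callum ∩ Noa ∩ Farrukh ∩ Ben ∩ Bashir: 09:25-11:55, 16:35-18:25.
So the common availability across everyone is 09:25-11:55, 16:35-18:25.
Summing the common windows: 150 + 110 = 260 minutes.

260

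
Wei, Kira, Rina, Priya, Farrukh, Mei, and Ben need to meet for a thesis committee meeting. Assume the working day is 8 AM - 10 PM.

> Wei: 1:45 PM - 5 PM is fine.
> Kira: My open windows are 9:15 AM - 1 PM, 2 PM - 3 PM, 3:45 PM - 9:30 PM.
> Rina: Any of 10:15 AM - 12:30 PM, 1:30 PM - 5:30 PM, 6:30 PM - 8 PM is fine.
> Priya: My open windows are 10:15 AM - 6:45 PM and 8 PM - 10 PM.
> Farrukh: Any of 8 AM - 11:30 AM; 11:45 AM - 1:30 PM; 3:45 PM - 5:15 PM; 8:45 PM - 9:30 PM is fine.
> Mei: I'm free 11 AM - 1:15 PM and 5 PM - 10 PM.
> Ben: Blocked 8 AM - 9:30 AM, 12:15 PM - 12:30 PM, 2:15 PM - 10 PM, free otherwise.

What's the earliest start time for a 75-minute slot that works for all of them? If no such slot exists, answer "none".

none

Wei free: 13:45-17:00.
Kira free: 09:15-13:00, 14:00-15:00, 15:45-21:30.
Rina free: 10:15-12:30, 13:30-17:30, 18:30-20:00.
Priya free: 10:15-18:45, 20:00-22:00.
Farrukh free: 08:00-11:30, 11:45-13:30, 15:45-17:15, 20:45-21:30.
Mei free: 11:00-13:15, 17:00-22:00.
Ben free: 09:30-12:15, 12:30-14:15 (invert busy blocks within the working day).
Wei ∩ Kira: 14:00-15:00, 15:45-17:00.
Wei ∩ Kira ∩ Rina: 14:00-15:00, 15:45-17:00.
Wei ∩ Kira ∩ Rina ∩ Priya: 14:00-15:00, 15:45-17:00.
Wei ∩ Kira ∩ Rina ∩ Priya ∩ Farrukh: 15:45-17:00.
Wei ∩ Kira ∩ Rina ∩ Priya ∩ Farrukh ∩ Mei: ∅.
Wei ∩ Kira ∩ Rina ∩ Priya ∩ Farrukh ∩ Mei ∩ Ben: ∅.
There is no time when everyone is free.
No common window is at least 75 minutes long.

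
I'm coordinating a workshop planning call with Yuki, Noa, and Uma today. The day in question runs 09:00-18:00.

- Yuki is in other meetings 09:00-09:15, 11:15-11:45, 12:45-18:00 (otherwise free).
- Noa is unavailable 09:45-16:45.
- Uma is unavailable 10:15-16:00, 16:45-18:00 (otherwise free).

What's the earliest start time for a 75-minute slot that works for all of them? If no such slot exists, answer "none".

none

Yuki free: 09:15-11:15, 11:45-12:45 (invert busy blocks within the working day).
Noa free: 09:00-09:45, 16:45-18:00 (invert busy blocks within the working day).
Uma free: 09:00-10:15, 16:00-16:45 (invert busy blocks within the working day).
Yuki ∩ Noa: 09:15-09:45.
Yuki ∩ Noa ∩ Uma: 09:15-09:45.
So the common availability across everyone is 09:15-09:45.
No common window is at least 75 minutes long.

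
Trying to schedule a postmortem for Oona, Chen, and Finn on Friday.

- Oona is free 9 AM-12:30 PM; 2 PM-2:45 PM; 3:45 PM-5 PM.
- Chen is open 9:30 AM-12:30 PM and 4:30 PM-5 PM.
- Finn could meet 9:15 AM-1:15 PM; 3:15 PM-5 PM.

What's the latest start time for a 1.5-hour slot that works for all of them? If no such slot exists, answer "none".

Oona ∩ Chen: 09:30-12:30, 16:30-17:00.
Oona ∩ Chen ∩ Finn: 09:30-12:30, 16:30-17:00.
The last common window of at least 90 minutes is 09:30-12:30; a 90-minute meeting can start as late as 11:00 and still end by 12:30.

11:00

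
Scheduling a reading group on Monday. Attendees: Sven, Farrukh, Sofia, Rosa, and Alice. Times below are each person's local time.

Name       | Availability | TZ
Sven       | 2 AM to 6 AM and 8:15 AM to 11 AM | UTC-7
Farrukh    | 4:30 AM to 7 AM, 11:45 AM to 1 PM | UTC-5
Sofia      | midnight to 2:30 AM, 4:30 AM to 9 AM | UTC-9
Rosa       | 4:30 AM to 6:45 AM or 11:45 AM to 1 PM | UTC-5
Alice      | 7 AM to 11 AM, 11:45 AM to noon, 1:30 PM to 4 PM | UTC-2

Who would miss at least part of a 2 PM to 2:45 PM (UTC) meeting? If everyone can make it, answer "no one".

Sven in UTC: 09:00-13:00, 15:15-18:00 (add 7h to convert from UTC-7).
Farrukh in UTC: 09:30-12:00, 16:45-18:00 (add 5h to convert from UTC-5).
Sofia in UTC: 09:00-11:30, 13:30-18:00 (add 9h to convert from UTC-9).
Rosa in UTC: 09:30-11:45, 16:45-18:00 (add 5h to convert from UTC-5).
Alice in UTC: 09:00-13:00, 13:45-14:00, 15:30-18:00 (add 2h to convert from UTC-2).
Sven: not fully free for 14:00-14:45. Farrukh: not fully free for 14:00-14:45. Sofia: free for 14:00-14:45. Rosa: not fully free for 14:00-14:45. Alice: not fully free for 14:00-14:45.

Alice, Farrukh, Rosa, Sven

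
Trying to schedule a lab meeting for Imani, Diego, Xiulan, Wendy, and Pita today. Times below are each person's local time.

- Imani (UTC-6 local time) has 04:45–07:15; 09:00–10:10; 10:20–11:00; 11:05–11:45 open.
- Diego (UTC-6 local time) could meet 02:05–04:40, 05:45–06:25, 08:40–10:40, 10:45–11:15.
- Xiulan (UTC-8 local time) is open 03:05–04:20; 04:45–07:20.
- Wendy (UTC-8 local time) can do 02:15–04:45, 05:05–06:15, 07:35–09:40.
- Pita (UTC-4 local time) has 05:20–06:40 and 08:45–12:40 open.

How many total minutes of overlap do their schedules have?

0

Imani in UTC: 10:45-13:15, 15:00-16:10, 16:20-17:00, 17:05-17:45 (add 6h to convert from UTC-6).
Diego in UTC: 08:05-10:40, 11:45-12:25, 14:40-16:40, 16:45-17:15 (add 6h to convert from UTC-6).
Xiulan in UTC: 11:05-12:20, 12:45-15:20 (add 8h to convert from UTC-8).
Wendy in UTC: 10:15-12:45, 13:05-14:15, 15:35-17:40 (add 8h to convert from UTC-8).
Pita in UTC: 09:20-10:40, 12:45-16:40 (add 4h to convert from UTC-4).
Imani ∩ Diego: 11:45-12:25, 15:00-16:10, 16:20-16:40, 16:45-17:00, 17:05-17:15.
Imani ∩ Diego ∩ Xiulan: 11:45-12:20, 15:00-15:20.
Imani ∩ Diego ∩ Xiulan ∩ Wendy: 11:45-12:20.
Imani ∩ Diego ∩ Xiulan ∩ Wendy ∩ Pita: ∅.
There is no time when everyone is free.
There is no common window, so the total is 0 minutes.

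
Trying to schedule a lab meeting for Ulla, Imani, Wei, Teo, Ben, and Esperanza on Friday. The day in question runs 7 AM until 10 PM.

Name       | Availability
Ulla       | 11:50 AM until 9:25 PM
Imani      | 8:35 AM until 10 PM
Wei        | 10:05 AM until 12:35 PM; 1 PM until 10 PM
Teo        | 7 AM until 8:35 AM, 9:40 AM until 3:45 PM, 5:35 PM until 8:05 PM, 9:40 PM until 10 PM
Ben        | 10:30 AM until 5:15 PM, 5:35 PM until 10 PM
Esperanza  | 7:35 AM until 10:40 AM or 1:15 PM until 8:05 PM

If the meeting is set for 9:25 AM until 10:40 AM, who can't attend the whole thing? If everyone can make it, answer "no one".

Ulla: not fully free for 09:25-10:40. Imani: free for 09:25-10:40. Wei: not fully free for 09:25-10:40. Teo: not fully free for 09:25-10:40. Ben: not fully free for 09:25-10:40. Esperanza: free for 09:25-10:40.

Ben, Teo, Ulla, Wei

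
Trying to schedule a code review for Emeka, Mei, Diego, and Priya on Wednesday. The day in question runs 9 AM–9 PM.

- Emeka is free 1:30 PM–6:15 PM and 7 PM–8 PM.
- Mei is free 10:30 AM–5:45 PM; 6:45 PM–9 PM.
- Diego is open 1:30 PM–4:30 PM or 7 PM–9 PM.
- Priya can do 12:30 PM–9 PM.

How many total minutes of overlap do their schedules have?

Emeka ∩ Mei: 13:30-17:45, 19:00-20:00.
Emeka ∩ Mei ∩ Diego: 13:30-16:30, 19:00-20:00.
Emeka ∩ Mei ∩ Diego ∩ Priya: 13:30-16:30, 19:00-20:00.
So the common availability across everyone is 13:30-16:30, 19:00-20:00.
Summing the common windows: 180 + 60 = 240 minutes.

240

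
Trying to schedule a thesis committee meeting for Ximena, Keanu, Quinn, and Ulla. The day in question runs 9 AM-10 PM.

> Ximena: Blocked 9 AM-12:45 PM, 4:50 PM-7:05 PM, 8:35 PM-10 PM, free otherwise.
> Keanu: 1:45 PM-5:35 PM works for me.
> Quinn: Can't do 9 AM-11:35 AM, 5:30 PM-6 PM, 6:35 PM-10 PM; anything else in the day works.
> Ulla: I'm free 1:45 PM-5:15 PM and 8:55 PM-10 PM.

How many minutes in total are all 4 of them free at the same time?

Ximena free: 12:45-16:50, 19:05-20:35 (invert busy blocks within the working day).
Keanu free: 13:45-17:35.
Quinn free: 11:35-17:30, 18:00-18:35 (invert busy blocks within the working day).
Ulla free: 13:45-17:15, 20:55-22:00.
Ximena ∩ Keanu: 13:45-16:50.
Ximena ∩ Keanu ∩ Quinn: 13:45-16:50.
Ximena ∩ Keanu ∩ Quinn ∩ Ulla: 13:45-16:50.
That's a single block of 185 minutes.

185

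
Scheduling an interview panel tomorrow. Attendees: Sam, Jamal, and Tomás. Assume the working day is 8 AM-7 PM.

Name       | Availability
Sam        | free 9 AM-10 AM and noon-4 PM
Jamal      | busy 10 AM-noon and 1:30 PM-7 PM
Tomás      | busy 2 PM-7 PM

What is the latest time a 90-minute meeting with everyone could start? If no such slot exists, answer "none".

12:00

Sam free: 09:00-10:00, 12:00-16:00.
Jamal free: 08:00-10:00, 12:00-13:30 (invert busy blocks within the working day).
Tomás free: 08:00-14:00 (invert busy blocks within the working day).
Sam ∩ Jamal: 09:00-10:00, 12:00-13:30.
Sam ∩ Jamal ∩ Tomás: 09:00-10:00, 12:00-13:30.
The last common window of at least 90 minutes is 12:00-13:30; a 90-minute meeting can start as late as 12:00 and still end by 13:30.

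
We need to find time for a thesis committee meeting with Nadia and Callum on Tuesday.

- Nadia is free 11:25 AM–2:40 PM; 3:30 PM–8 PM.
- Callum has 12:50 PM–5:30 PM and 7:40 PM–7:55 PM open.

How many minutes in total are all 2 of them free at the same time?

245

Nadia ∩ Callum: 12:50-14:40, 15:30-17:30, 19:40-19:55.
Summing the common windows: 110 + 120 + 15 = 245 minutes.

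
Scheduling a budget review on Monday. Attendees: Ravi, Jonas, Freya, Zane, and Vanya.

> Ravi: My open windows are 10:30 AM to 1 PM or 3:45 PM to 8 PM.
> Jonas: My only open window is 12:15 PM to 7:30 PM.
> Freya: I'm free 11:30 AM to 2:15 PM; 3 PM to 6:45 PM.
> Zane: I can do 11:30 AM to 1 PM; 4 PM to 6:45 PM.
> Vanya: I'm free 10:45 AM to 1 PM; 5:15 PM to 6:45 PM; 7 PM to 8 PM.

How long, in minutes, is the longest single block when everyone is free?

90

Ravi ∩ Jonas: 12:15-13:00, 15:45-19:30.
Ravi ∩ Jonas ∩ Freya: 12:15-13:00, 15:45-18:45.
Ravi ∩ Jonas ∩ Freya ∩ Zane: 12:15-13:00, 16:00-18:45.
Ravi ∩ Jonas ∩ Freya ∩ Zane ∩ Vanya: 12:15-13:00, 17:15-18:45.
The longest is 17:15-18:45 at 90 minutes.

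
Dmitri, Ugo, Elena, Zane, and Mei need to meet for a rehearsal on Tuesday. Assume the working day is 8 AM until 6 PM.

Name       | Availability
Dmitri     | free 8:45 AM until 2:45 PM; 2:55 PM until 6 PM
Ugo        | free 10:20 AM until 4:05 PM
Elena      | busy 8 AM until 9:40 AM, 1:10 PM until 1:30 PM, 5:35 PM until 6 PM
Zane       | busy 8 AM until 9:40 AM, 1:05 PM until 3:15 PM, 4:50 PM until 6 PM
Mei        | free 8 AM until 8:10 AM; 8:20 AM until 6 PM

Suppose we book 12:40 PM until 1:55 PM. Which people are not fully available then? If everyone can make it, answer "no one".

Dmitri free: 08:45-14:45, 14:55-18:00.
Ugo free: 10:20-16:05.
Elena free: 09:40-13:10, 13:30-17:35 (invert busy blocks within the working day).
Zane free: 09:40-13:05, 15:15-16:50 (invert busy blocks within the working day).
Mei free: 08:00-08:10, 08:20-18:00.
Dmitri: free for 12:40-13:55. Ugo: free for 12:40-13:55. Elena: not fully free for 12:40-13:55. Zane: not fully free for 12:40-13:55. Mei: free for 12:40-13:55.

Elena, Zane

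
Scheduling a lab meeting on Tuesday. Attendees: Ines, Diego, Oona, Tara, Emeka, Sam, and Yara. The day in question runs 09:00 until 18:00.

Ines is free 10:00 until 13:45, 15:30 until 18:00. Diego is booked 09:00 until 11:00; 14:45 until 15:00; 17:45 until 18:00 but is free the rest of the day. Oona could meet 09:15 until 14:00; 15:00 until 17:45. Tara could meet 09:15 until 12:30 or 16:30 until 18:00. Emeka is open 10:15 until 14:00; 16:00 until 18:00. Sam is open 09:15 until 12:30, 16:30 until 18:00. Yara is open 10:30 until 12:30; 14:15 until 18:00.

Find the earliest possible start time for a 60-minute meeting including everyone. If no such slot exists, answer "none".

11:00

Ines free: 10:00-13:45, 15:30-18:00.
Diego free: 11:00-14:45, 15:00-17:45 (invert busy blocks within the working day).
Oona free: 09:15-14:00, 15:00-17:45.
Tara free: 09:15-12:30, 16:30-18:00.
Emeka free: 10:15-14:00, 16:00-18:00.
Sam free: 09:15-12:30, 16:30-18:00.
Yara free: 10:30-12:30, 14:15-18:00.
Ines ∩ Diego: 11:00-13:45, 15:30-17:45.
Ines ∩ Diego ∩ Oona: 11:00-13:45, 15:30-17:45.
Ines ∩ Diego ∩ Oona ∩ Tara: 11:00-12:30, 16:30-17:45.
Ines ∩ Diego ∩ Oona ∩ Tara ∩ Emeka: 11:00-12:30, 16:30-17:45.
Ines ∩ Diego ∩ Oona ∩ Tara ∩ Emeka ∩ Sam: 11:00-12:30, 16:30-17:45.
Ines ∩ Diego ∩ Oona ∩ Tara ∩ Emeka ∩ Sam ∩ Yara: 11:00-12:30, 16:30-17:45.
The first common window of at least 60 minutes is 11:00-12:30, so the earliest start is 11:00.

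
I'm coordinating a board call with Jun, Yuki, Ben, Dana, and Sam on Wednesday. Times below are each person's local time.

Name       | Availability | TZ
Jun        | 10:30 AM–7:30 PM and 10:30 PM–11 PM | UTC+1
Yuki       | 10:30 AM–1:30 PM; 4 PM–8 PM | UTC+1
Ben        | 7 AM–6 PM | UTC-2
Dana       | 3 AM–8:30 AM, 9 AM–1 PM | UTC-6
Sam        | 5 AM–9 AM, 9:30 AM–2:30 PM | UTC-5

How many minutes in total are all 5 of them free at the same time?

Jun in UTC: 09:30-18:30, 21:30-22:00 (subtract 1h to convert from UTC+1).
Yuki in UTC: 09:30-12:30, 15:00-19:00 (subtract 1h to convert from UTC+1).
Ben in UTC: 09:00-20:00 (add 2h to convert from UTC-2).
Dana in UTC: 09:00-14:30, 15:00-19:00 (add 6h to convert from UTC-6).
Sam in UTC: 10:00-14:00, 14:30-19:30 (add 5h to convert from UTC-5).
Jun ∩ Yuki: 09:30-12:30, 15:00-18:30.
Jun ∩ Yuki ∩ Ben: 09:30-12:30, 15:00-18:30.
Jun ∩ Yuki ∩ Ben ∩ Dana: 09:30-12:30, 15:00-18:30.
Jun ∩ Yuki ∩ Ben ∩ Dana ∩ Sam: 10:00-12:30, 15:00-18:30.
Summing the common windows: 150 + 210 = 360 minutes.

360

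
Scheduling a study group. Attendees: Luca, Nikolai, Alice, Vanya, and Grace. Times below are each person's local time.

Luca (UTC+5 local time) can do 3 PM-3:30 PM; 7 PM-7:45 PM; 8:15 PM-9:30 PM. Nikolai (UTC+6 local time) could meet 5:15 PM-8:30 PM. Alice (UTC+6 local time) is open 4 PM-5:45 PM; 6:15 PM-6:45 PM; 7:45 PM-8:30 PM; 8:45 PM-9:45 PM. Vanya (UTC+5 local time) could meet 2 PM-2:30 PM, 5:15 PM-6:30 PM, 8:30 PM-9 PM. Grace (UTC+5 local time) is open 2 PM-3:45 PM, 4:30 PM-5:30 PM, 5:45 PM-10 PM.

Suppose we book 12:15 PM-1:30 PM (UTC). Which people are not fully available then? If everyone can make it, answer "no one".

Luca in UTC: 10:00-10:30, 14:00-14:45, 15:15-16:30 (subtract 5h to convert from UTC+5).
Nikolai in UTC: 11:15-14:30 (subtract 6h to convert from UTC+6).
Alice in UTC: 10:00-11:45, 12:15-12:45, 13:45-14:30, 14:45-15:45 (subtract 6h to convert from UTC+6).
Vanya in UTC: 09:00-09:30, 12:15-13:30, 15:30-16:00 (subtract 5h to convert from UTC+5).
Grace in UTC: 09:00-10:45, 11:30-12:30, 12:45-17:00 (subtract 5h to convert from UTC+5).
Luca: not fully free for 12:15-13:30. Nikolai: free for 12:15-13:30. Alice: not fully free for 12:15-13:30. Vanya: free for 12:15-13:30. Grace: not fully free for 12:15-13:30.

Alice, Grace, Luca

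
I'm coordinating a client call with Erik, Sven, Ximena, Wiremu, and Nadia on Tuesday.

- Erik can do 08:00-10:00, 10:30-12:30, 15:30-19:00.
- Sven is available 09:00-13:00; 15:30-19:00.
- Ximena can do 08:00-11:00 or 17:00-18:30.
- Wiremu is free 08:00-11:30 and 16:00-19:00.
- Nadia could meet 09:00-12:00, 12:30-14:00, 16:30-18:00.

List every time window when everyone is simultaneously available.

09:00-10:00, 10:30-11:00, 17:00-18:00

Erik ∩ Sven: 09:00-10:00, 10:30-12:30, 15:30-19:00.
Erik ∩ Sven ∩ Ximena: 09:00-10:00, 10:30-11:00, 17:00-18:30.
Erik ∩ Sven ∩ Ximena ∩ Wiremu: 09:00-10:00, 10:30-11:00, 17:00-18:30.
Erik ∩ Sven ∩ Ximena ∩ Wiremu ∩ Nadia: 09:00-10:00, 10:30-11:00, 17:00-18:00.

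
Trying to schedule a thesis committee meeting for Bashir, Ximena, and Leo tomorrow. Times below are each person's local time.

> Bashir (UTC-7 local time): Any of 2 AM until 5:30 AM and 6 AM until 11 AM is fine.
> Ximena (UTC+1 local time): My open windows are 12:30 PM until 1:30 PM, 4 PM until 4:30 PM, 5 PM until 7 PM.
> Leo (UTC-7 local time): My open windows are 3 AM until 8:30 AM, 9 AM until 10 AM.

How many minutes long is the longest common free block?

Bashir in UTC: 09:00-12:30, 13:00-18:00 (add 7h to convert from UTC-7).
Ximena in UTC: 11:30-12:30, 15:00-15:30, 16:00-18:00 (subtract 1h to convert from UTC+1).
Leo in UTC: 10:00-15:30, 16:00-17:00 (add 7h to convert from UTC-7).
Bashir ∩ Ximena: 11:30-12:30, 15:00-15:30, 16:00-18:00.
Bashir ∩ Ximena ∩ Leo: 11:30-12:30, 15:00-15:30, 16:00-17:00.
The longest is 11:30-12:30 at 60 minutes.

60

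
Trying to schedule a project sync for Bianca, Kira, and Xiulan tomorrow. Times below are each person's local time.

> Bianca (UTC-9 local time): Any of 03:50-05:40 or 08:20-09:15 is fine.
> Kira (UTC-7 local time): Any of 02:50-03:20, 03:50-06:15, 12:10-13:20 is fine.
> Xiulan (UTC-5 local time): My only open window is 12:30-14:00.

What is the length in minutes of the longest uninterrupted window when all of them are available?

Bianca in UTC: 12:50-14:40, 17:20-18:15 (add 9h to convert from UTC-9).
Kira in UTC: 09:50-10:20, 10:50-13:15, 19:10-20:20 (add 7h to convert from UTC-7).
Xiulan in UTC: 17:30-19:00 (add 5h to convert from UTC-5).
Bianca ∩ Kira: 12:50-13:15.
Bianca ∩ Kira ∩ Xiulan: ∅.
There is no time when everyone is free.
No common window exists, so the longest block is 0 minutes.

0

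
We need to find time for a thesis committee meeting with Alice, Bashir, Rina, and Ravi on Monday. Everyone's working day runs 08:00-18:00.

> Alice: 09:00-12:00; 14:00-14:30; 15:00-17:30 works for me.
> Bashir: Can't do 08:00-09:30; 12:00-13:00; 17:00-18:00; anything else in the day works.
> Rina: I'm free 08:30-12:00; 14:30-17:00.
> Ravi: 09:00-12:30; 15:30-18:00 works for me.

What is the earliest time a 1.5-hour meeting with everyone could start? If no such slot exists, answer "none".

Alice free: 09:00-12:00, 14:00-14:30, 15:00-17:30.
Bashir free: 09:30-12:00, 13:00-17:00 (invert busy blocks within the working day).
Rina free: 08:30-12:00, 14:30-17:00.
Ravi free: 09:00-12:30, 15:30-18:00.
Alice ∩ Bashir: 09:30-12:00, 14:00-14:30, 15:00-17:00.
Alice ∩ Bashir ∩ Rina: 09:30-12:00, 15:00-17:00.
Alice ∩ Bashir ∩ Rina ∩ Ravi: 09:30-12:00, 15:30-17:00.
The first common window of at least 90 minutes is 09:30-12:00, so the earliest start is 09:30.

09:30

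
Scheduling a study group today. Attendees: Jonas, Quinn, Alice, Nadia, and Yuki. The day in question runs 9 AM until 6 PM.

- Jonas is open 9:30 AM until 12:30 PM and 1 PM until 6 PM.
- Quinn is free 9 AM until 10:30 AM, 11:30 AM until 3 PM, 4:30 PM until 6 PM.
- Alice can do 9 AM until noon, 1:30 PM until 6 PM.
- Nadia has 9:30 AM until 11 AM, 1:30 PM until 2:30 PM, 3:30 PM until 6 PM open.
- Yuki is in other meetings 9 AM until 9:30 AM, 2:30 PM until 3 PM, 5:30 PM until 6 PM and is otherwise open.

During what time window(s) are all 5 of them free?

09:30-10:30, 13:30-14:30, 16:30-17:30

Jonas free: 09:30-12:30, 13:00-18:00.
Quinn free: 09:00-10:30, 11:30-15:00, 16:30-18:00.
Alice free: 09:00-12:00, 13:30-18:00.
Nadia free: 09:30-11:00, 13:30-14:30, 15:30-18:00.
Yuki free: 09:30-14:30, 15:00-17:30 (invert busy blocks within the working day).
Jonas ∩ Quinn: 09:30-10:30, 11:30-12:30, 13:00-15:00, 16:30-18:00.
Jonas ∩ Quinn ∩ Alice: 09:30-10:30, 11:30-12:00, 13:30-15:00, 16:30-18:00.
Jonas ∩ Quinn ∩ Alice ∩ Nadia: 09:30-10:30, 13:30-14:30, 16:30-18:00.
Jonas ∩ Quinn ∩ Alice ∩ Nadia ∩ Yuki: 09:30-10:30, 13:30-14:30, 16:30-17:30.
Those are the intersection windows.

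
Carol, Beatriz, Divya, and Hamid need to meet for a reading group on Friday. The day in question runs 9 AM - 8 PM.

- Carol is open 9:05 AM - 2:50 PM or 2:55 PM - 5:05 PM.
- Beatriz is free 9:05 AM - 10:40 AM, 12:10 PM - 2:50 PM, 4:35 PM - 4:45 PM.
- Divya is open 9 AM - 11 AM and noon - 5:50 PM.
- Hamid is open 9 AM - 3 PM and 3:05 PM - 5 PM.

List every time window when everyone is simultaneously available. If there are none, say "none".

09:05-10:40, 12:10-14:50, 16:35-16:45

Carol ∩ Beatriz: 09:05-10:40, 12:10-14:50, 16:35-16:45.
Carol ∩ Beatriz ∩ Divya: 09:05-10:40, 12:10-14:50, 16:35-16:45.
Carol ∩ Beatriz ∩ Divya ∩ Hamid: 09:05-10:40, 12:10-14:50, 16:35-16:45.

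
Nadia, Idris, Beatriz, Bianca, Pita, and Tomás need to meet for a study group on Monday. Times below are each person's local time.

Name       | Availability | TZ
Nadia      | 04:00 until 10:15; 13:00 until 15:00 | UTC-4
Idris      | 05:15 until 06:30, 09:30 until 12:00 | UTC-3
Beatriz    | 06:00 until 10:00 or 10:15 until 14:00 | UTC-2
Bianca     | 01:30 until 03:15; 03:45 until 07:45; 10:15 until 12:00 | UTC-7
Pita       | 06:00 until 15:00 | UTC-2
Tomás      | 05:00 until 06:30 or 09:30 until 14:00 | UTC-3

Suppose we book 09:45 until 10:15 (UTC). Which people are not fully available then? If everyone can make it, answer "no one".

Nadia in UTC: 08:00-14:15, 17:00-19:00 (add 4h to convert from UTC-4).
Idris in UTC: 08:15-09:30, 12:30-15:00 (add 3h to convert from UTC-3).
Beatriz in UTC: 08:00-12:00, 12:15-16:00 (add 2h to convert from UTC-2).
Bianca in UTC: 08:30-10:15, 10:45-14:45, 17:15-19:00 (add 7h to convert from UTC-7).
Pita in UTC: 08:00-17:00 (add 2h to convert from UTC-2).
Tomás in UTC: 08:00-09:30, 12:30-17:00 (add 3h to convert from UTC-3).
Nadia: free for 09:45-10:15. Idris: not fully free for 09:45-10:15. Beatriz: free for 09:45-10:15. Bianca: free for 09:45-10:15. Pita: free for 09:45-10:15. Tomás: not fully free for 09:45-10:15.

Idris, Tomás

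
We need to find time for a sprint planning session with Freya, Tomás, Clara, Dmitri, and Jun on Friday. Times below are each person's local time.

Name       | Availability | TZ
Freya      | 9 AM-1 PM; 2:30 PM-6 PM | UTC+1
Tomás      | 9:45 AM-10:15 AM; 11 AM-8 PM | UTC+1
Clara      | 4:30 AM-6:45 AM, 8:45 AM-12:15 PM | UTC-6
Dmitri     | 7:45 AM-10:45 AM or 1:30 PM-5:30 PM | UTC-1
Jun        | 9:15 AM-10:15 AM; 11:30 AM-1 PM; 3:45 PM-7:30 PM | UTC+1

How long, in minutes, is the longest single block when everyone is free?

Freya in UTC: 08:00-12:00, 13:30-17:00 (subtract 1h to convert from UTC+1).
Tomás in UTC: 08:45-09:15, 10:00-19:00 (subtract 1h to convert from UTC+1).
Clara in UTC: 10:30-12:45, 14:45-18:15 (add 6h to convert from UTC-6).
Dmitri in UTC: 08:45-11:45, 14:30-18:30 (add 1h to convert from UTC-1).
Jun in UTC: 08:15-09:15, 10:30-12:00, 14:45-18:30 (subtract 1h to convert from UTC+1).
Freya ∩ Tomás: 08:45-09:15, 10:00-12:00, 13:30-17:00.
Freya ∩ Tomás ∩ Clara: 10:30-12:00, 14:45-17:00.
Freya ∩ Tomás ∩ Clara ∩ Dmitri: 10:30-11:45, 14:45-17:00.
Freya ∩ Tomás ∩ Clara ∩ Dmitri ∩ Jun: 10:30-11:45, 14:45-17:00.
The longest is 14:45-17:00 at 135 minutes.

135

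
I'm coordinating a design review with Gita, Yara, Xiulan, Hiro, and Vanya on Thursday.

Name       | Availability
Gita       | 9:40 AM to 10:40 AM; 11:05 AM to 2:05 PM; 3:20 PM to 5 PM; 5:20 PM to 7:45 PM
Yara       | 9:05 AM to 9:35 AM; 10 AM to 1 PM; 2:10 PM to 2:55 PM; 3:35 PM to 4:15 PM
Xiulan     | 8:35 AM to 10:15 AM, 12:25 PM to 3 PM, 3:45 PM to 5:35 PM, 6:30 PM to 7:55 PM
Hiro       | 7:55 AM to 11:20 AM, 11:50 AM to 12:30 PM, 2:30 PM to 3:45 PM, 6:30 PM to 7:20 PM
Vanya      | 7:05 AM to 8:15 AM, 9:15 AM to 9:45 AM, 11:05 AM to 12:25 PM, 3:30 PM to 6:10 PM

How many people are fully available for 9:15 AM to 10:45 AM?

1

Hiro can make the full 09:15-10:45 slot — that's 1.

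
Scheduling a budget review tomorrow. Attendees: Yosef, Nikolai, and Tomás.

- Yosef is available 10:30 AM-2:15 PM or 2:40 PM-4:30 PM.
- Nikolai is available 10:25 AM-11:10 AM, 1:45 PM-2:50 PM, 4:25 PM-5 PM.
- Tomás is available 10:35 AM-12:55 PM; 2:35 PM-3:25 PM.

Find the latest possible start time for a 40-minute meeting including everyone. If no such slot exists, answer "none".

Yosef ∩ Nikolai: 10:30-11:10, 13:45-14:15, 14:40-14:50, 16:25-16:30.
Yosef ∩ Nikolai ∩ Tomás: 10:35-11:10, 14:40-14:50.
So the common availability across everyone is 10:35-11:10, 14:40-14:50.
No common window is at least 40 minutes long.

none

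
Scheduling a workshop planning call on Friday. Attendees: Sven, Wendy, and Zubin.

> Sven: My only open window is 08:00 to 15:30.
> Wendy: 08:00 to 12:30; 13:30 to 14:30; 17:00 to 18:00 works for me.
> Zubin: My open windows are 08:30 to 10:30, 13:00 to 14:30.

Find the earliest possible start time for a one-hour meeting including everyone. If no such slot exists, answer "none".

Sven ∩ Wendy: 08:00-12:30, 13:30-14:30.
Sven ∩ Wendy ∩ Zubin: 08:30-10:30, 13:30-14:30.
So the common availability across everyone is 08:30-10:30, 13:30-14:30.
The first common window of at least 60 minutes is 08:30-10:30, so the earliest start is 08:30.

08:30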